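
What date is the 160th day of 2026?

January has 31 days (160 − 31 = 129 remain).
February has 28 days (129 − 28 = 101 remain).
March has 31 days (101 − 31 = 70 remain).
April has 30 days (70 − 30 = 40 remain).
May has 31 days (40 − 31 = 9 remain).
9 into June → June 9.

June 9, 2026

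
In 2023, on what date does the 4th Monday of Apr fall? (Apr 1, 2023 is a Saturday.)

Apr 24, 2023

Apr 2023 begins on a Saturday, so the first Monday is Apr 3 (2 days later).
The 4th Monday is 3 weeks later: 3 + 21 = 24.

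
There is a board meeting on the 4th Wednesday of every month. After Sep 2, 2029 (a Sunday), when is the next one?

Sep 2029 starts on a Saturday; its first Wednesday is the 5th, so the 4th Wednesday is the 26th — Sep 26, 2029.
Sep 26, 2029 is after Sep 2, 2029, so that is the next one.

Sep 26, 2029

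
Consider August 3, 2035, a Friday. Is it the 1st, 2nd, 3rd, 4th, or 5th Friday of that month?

1st

Day 3 falls in week ⌈3/7⌉ of the month.
Days 1–7 hold the 1st Friday, 8–14 the 2nd, 15–21 the 3rd, 22–28 the 4th, 29–31 the 5th.
3 is in the range for the 1st.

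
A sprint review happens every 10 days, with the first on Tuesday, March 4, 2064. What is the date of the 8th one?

The 8th occurrence is 7 intervals after the first: 7 × 10 = 70 days after March 4, 2064.
March has 31 days — 27 days to the end of March leaves 43.
April has 30 days (13 left).
13 days into May → May 13, 2064.

May 13, 2064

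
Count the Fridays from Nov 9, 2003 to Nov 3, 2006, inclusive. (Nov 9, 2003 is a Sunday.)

156

Nov 9, 2003 is a Sunday; the first Friday on or after it is Nov 14, 2003 (5 days later).
From Nov 14, 2003 to Nov 3, 2006: 47 + 366 + 365 + 307 = 1085 days (rest of 2003, 2004, 2005, to Nov 3, 2006 in 2006).
1085 ÷ 7 = 155 full weeks with remainder 0, so 155 more Fridays after the first → 156.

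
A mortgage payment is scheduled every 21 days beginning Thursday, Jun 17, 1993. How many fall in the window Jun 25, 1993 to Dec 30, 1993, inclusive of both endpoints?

9

Occurrences land 21·i days after Jun 17, 1993 for i = 0, 1, 2, …
Jun 25, 1993 is 8 days after the start; 8 ÷ 21 = 0 remainder 8; since the remainder is 8, round up to i = 1. First occurrence in the window: #2 on Jul 8, 1993 (1×21 = 21 days in).
Dec 30, 1993 is 196 days after the start; 196 ÷ 21 = 9 remainder 7. Last occurrence in the window: #10 on Dec 23, 1993.
Occurrences #2 through #10: 9 in total.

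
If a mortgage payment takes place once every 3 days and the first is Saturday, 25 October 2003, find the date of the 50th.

20 March 2004

The 50th occurrence is 49 intervals after the first: 49 × 3 = 147 days after 25 October 2003.
October has 31 days — 6 days to the end of October leaves 141.
November has 30 days (111 left).
December has 31 days (80 left).
January has 31 days (49 left).
February has 29 days (20 left).
20 days into March → 20 March 2004.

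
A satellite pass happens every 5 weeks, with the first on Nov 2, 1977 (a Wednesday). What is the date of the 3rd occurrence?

The 3rd occurrence is 2 intervals after the first: 2 × 35 = 70 days after Nov 2, 1977.
Nov has 30 days — 28 days to the end of Nov leaves 42.
Dec has 31 days (11 left).
11 days into Jan → Jan 11, 1978.

Jan 11, 1978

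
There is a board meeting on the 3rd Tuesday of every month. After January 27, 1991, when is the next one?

January 1991 starts on a Tuesday; its first Tuesday is the 1st, so the 3rd Tuesday is the 15th — January 15, 1991.
That is not after January 27, 1991, so look at February 1991.
February 1991 starts on a Friday; its first Tuesday is the 5th, so the 3rd Tuesday is the 19th — February 19, 1991.

February 19, 1991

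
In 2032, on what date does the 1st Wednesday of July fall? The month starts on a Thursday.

July 2032 begins on a Thursday, so the first Wednesday is July 7 (6 days later).

July 7, 2032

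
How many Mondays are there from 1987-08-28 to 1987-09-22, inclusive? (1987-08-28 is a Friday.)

4

1987-08-28 is a Friday; the first Monday on or after it is 1987-08-31 (3 days later).
From 1987-08-31 to 1987-09-22: 0 + 22 = 22 days (rest of August, September).
22 ÷ 7 = 3 full weeks with remainder 1, so 3 more Mondays after the first → 4.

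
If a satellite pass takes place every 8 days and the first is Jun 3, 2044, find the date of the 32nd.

Feb 6, 2045

The 32nd occurrence is 31 intervals after the first: 31 × 8 = 248 days after Jun 3, 2044.
Jun has 30 days — 27 days to the end of Jun leaves 221.
Jul has 31 days (190 left).
Aug has 31 days (159 left).
Sep has 30 days (129 left).
Oct has 31 days (98 left).
Nov has 30 days (68 left).
Dec has 31 days (37 left).
Jan has 31 days (6 left).
6 days into Feb → Feb 6, 2045.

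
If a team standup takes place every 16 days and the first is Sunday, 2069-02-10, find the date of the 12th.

The 12th occurrence is 11 intervals after the first: 11 × 16 = 176 days after 2069-02-10.
February has 28 days — 18 days to the end of February leaves 158.
March has 31 days (127 left).
April has 30 days (97 left).
May has 31 days (66 left).
June has 30 days (36 left).
July has 31 days (5 left).
5 days into August → 2069-08-05.

2069-08-05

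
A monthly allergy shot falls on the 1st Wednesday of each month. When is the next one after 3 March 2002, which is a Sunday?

6 March 2002

March 2002 starts on a Friday, so its 1st Wednesday is 6 March 2002 (5 days in).
6 March 2002 is after 3 March 2002, so that is the next one.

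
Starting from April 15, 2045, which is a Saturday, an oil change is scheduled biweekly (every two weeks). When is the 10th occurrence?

August 19, 2045

The 10th occurrence is 9 intervals after the first: 9 × 14 = 126 days after April 15, 2045.
April has 30 days — 15 days to the end of April leaves 111.
May has 31 days (80 left).
June has 30 days (50 left).
July has 31 days (19 left).
19 days into August → August 19, 2045.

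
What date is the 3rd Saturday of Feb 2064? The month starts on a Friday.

Feb 16, 2064

Feb 2064 begins on a Friday, so the first Saturday is Feb 2 (1 day later).
The 3rd Saturday is 2 weeks later: 2 + 14 = 16.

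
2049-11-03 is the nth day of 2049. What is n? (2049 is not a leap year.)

307

Days in months before November: 31 + 28 + 31 + 30 + 31 + 30 + 31 + 31 + 30 + 31 = 304.
Plus 3 days into November → day 307.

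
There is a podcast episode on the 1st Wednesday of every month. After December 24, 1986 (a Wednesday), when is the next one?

January 7, 1987

December 1986 starts on a Monday, so its 1st Wednesday is December 3, 1986 (2 days in).
That is not after December 24, 1986, so look at January 1987.
January 1987 starts on a Thursday, so its 1st Wednesday is January 7, 1987 (6 days in).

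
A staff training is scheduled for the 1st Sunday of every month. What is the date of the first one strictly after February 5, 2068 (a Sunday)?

February 2068 starts on a Wednesday, so its 1st Sunday is February 5, 2068 (4 days in).
That is not after February 5, 2068, so look at March 2068.
March 2068 starts on a Thursday, so its 1st Sunday is March 4, 2068 (3 days in).

March 4, 2068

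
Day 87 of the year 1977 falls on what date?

Mar 28, 1977

Jan has 31 days (87 − 31 = 56 remain).
Feb has 28 days (56 − 28 = 28 remain).
28 into Mar → Mar 28.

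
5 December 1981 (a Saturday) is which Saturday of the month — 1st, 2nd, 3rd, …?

Day 5 falls in week ⌈5/7⌉ of the month.
Days 1–7 hold the 1st Saturday, 8–14 the 2nd, 15–21 the 3rd, 22–28 the 4th, 29–31 the 5th.
5 is in the range for the 1st.

1st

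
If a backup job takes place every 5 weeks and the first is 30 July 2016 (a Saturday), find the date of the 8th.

The 8th occurrence is 7 intervals after the first: 7 × 35 = 245 days after 30 July 2016.
July has 31 days — 1 day to the end of July leaves 244.
August has 31 days (213 left).
September has 30 days (183 left).
October has 31 days (152 left).
November has 30 days (122 left).
December has 31 days (91 left).
January has 31 days (60 left).
February has 28 days (32 left).
March has 31 days (1 left).
1 day into April → 1 April 2017.

1 April 2017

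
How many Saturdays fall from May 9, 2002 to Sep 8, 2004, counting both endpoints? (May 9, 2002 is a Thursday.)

122

May 9, 2002 is a Thursday; the first Saturday on or after it is May 11, 2002 (2 days later).
From May 11, 2002 to Sep 8, 2004: 234 + 365 + 252 = 851 days (rest of 2002, 2003, to Sep 8, 2004 in 2004).
851 ÷ 7 = 121 full weeks with remainder 4, so 121 more Saturdays after the first → 122.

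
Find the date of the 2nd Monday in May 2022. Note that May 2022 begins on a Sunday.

May 2022 begins on a Sunday, so the first Monday is May 2 (1 day later).
The 2nd Monday is 1 weeks later: 2 + 7 = 9.

May 9, 2022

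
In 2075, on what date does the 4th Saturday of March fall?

March 23, 2075

March 2075 begins on a Friday, so the first Saturday is March 2 (1 day later).
The 4th Saturday is 3 weeks later: 2 + 21 = 23.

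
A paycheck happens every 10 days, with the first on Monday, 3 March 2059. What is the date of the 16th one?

31 July 2059

The 16th occurrence is 15 intervals after the first: 15 × 10 = 150 days after 3 March 2059.
March has 31 days — 28 days to the end of March leaves 122.
April has 30 days (92 left).
May has 31 days (61 left).
June has 30 days (31 left).
31 days into July → 31 July 2059.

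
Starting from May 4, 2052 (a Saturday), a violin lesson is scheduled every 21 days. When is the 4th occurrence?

The 4th occurrence is 3 intervals after the first: 3 × 21 = 63 days after May 4, 2052.
May has 31 days — 27 days to the end of May leaves 36.
Jun has 30 days (6 left).
6 days into Jul → Jul 6, 2052.

Jul 6, 2052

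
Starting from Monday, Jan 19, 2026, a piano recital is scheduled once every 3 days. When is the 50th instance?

Jun 15, 2026

The 50th occurrence is 49 intervals after the first: 49 × 3 = 147 days after Jan 19, 2026.
Jan has 31 days — 12 days to the end of Jan leaves 135.
Feb has 28 days (107 left).
Mar has 31 days (76 left).
Apr has 30 days (46 left).
May has 31 days (15 left).
15 days into Jun → Jun 15, 2026.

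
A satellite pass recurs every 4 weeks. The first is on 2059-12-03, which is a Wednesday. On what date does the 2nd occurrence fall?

The 2nd occurrence is 1 interval after the first: 1 × 28 = 28 days after 2059-12-03.
28 days later is 2059-12-31.

2059-12-31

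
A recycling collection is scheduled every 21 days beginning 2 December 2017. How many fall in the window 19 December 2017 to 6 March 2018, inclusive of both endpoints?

4

Occurrences land 21·i days after 2 December 2017 for i = 0, 1, 2, …
19 December 2017 is 17 days after the start; 17 ÷ 21 = 0 remainder 17; since the remainder is 17, round up to i = 1. First occurrence in the window: #2 on 23 December 2017 (1×21 = 21 days in).
6 March 2018 is 94 days after the start; 94 ÷ 21 = 4 remainder 10. Last occurrence in the window: #5 on 24 February 2018.
Occurrences #2 through #5: 4 in total.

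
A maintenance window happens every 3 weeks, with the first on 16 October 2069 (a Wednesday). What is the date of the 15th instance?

6 August 2070

The 15th occurrence is 14 intervals after the first: 14 × 21 = 294 days after 16 October 2069.
October has 31 days — 15 days to the end of October leaves 279.
November has 30 days (249 left).
December has 31 days (218 left).
January has 31 days (187 left).
February has 28 days (159 left).
March has 31 days (128 left).
April has 30 days (98 left).
May has 31 days (67 left).
June has 30 days (37 left).
July has 31 days (6 left).
6 days into August → 6 August 2070.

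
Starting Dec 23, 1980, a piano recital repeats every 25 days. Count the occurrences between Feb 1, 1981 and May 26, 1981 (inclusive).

5

Occurrences land 25·i days after Dec 23, 1980 for i = 0, 1, 2, …
Feb 1, 1981 is 40 days after the start; 40 ÷ 25 = 1 remainder 15; since the remainder is 15, round up to i = 2. First occurrence in the window: #3 on Feb 11, 1981 (2×25 = 50 days in).
May 26, 1981 is 154 days after the start; 154 ÷ 25 = 6 remainder 4. Last occurrence in the window: #7 on May 22, 1981.
Occurrences #3 through #7: 5 in total.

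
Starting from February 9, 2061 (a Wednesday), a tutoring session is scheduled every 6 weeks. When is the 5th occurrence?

The 5th occurrence is 4 intervals after the first: 4 × 42 = 168 days after February 9, 2061.
February has 28 days — 19 days to the end of February leaves 149.
March has 31 days (118 left).
April has 30 days (88 left).
May has 31 days (57 left).
June has 30 days (27 left).
27 days into July → July 27, 2061.

July 27, 2061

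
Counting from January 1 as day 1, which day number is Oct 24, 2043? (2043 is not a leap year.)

Days in months before Oct: 31 + 28 + 31 + 30 + 31 + 30 + 31 + 31 + 30 = 273.
Plus 24 days into Oct → day 297.

297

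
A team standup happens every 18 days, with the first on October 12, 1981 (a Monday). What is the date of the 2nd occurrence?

The 2nd occurrence is 1 interval after the first: 1 × 18 = 18 days after October 12, 1981.
18 days later is October 30, 1981.

October 30, 1981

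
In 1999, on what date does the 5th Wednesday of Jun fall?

The first Wednesday of Jun 1999 is Jun 2.
The 5th Wednesday is 4 weeks later: 2 + 28 = 30.

Jun 30, 1999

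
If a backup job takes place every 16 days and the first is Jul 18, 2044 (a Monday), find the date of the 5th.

Sep 20, 2044

The 5th occurrence is 4 intervals after the first: 4 × 16 = 64 days after Jul 18, 2044.
Jul has 31 days — 13 days to the end of Jul leaves 51.
Aug has 31 days (20 left).
20 days into Sep → Sep 20, 2044.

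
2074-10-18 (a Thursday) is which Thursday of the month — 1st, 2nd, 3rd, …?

Day 18 falls in week ⌈18/7⌉ of the month.
Days 1–7 hold the 1st Thursday, 8–14 the 2nd, 15–21 the 3rd, 22–28 the 4th, 29–31 the 5th.
18 is in the range for the 3rd.

3rd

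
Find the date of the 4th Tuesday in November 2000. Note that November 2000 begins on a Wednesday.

November 2000 begins on a Wednesday, so the first Tuesday is November 7 (6 days later).
The 4th Tuesday is 3 weeks later: 7 + 21 = 28.

2000-11-28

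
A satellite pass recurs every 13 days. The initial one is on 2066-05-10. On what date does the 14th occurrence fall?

The 14th occurrence is 13 intervals after the first: 13 × 13 = 169 days after 2066-05-10.
May has 31 days — 21 days to the end of May leaves 148.
June has 30 days (118 left).
July has 31 days (87 left).
August has 31 days (56 left).
September has 30 days (26 left).
26 days into October → 2066-10-26.

2066-10-26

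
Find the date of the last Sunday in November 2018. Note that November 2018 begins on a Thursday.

November 2018 begins on a Thursday, so the first Sunday is November 4 (3 days later).
November 2018 has 30 days. Adding weeks: 4, 11, 18, 25 — the last one ≤ 30 is the 25th.

25 November 2018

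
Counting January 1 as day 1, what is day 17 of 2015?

17 January 2015

17 into January → January 17.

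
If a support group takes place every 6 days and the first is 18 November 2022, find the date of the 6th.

18 December 2022

The 6th occurrence is 5 intervals after the first: 5 × 6 = 30 days after 18 November 2022.
November has 30 days — 12 days to the end of November leaves 18.
18 days into December → 18 December 2022.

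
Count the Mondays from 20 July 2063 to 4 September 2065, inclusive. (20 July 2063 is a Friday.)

20 July 2063 is a Friday; the first Monday on or after it is 23 July 2063 (3 days later).
From 23 July 2063 to 4 September 2065: 161 + 366 + 247 = 774 days (rest of 2063, 2064, to 4 September 2065 in 2065).
774 ÷ 7 = 110 full weeks with remainder 4, so 110 more Mondays after the first → 111.

111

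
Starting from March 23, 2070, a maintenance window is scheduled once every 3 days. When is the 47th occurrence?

The 47th occurrence is 46 intervals after the first: 46 × 3 = 138 days after March 23, 2070.
March has 31 days — 8 days to the end of March leaves 130.
April has 30 days (100 left).
May has 31 days (69 left).
June has 30 days (39 left).
July has 31 days (8 left).
8 days into August → August 8, 2070.

August 8, 2070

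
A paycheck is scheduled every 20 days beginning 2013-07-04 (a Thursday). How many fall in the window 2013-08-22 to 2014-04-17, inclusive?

12

Occurrences land 20·i days after 2013-07-04 for i = 0, 1, 2, …
2013-08-22 is 49 days after the start; 49 ÷ 20 = 2 remainder 9; since the remainder is 9, round up to i = 3. First occurrence in the window: #4 on 2013-09-02 (3×20 = 60 days in).
2014-04-17 is 287 days after the start; 287 ÷ 20 = 14 remainder 7. Last occurrence in the window: #15 on 2014-04-10.
Occurrences #4 through #15: 12 in total.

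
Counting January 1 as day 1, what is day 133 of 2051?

Jan has 31 days (133 − 31 = 102 remain).
Feb has 28 days (102 − 28 = 74 remain).
Mar has 31 days (74 − 31 = 43 remain).
Apr has 30 days (43 − 30 = 13 remain).
13 into May → May 13.

May 13, 2051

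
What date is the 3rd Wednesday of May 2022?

May 2022 begins on a Sunday, so the first Wednesday is May 4 (3 days later).
The 3rd Wednesday is 2 weeks later: 4 + 14 = 18.

2022-05-18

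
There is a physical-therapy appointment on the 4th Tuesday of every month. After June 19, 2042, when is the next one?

June 2042 starts on a Sunday; its first Tuesday is the 3rd, so the 4th Tuesday is the 24th — June 24, 2042.
June 24, 2042 is after June 19, 2042, so that is the next one.

June 24, 2042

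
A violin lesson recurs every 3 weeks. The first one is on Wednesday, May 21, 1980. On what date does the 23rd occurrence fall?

August 26, 1981

The 23rd occurrence is 22 intervals after the first: 22 × 21 = 462 days after May 21, 1980.
May has 31 days — 10 days to the end of May leaves 452.
From end of May to end of 1980 is 214 days (238 left).
January has 31 days (207 left).
February has 28 days (179 left).
March has 31 days (148 left).
April has 30 days (118 left).
May has 31 days (87 left).
June has 30 days (57 left).
July has 31 days (26 left).
26 days into August → August 26, 1981.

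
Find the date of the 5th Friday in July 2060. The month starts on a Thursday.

July 30, 2060

July 2060 begins on a Thursday, so the first Friday is July 2 (1 day later).
The 5th Friday is 4 weeks later: 2 + 28 = 30.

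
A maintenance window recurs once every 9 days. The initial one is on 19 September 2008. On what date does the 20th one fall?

The 20th occurrence is 19 intervals after the first: 19 × 9 = 171 days after 19 September 2008.
September has 30 days — 11 days to the end of September leaves 160.
October has 31 days (129 left).
November has 30 days (99 left).
December has 31 days (68 left).
January has 31 days (37 left).
February has 28 days (9 left).
9 days into March → 9 March 2009.

9 March 2009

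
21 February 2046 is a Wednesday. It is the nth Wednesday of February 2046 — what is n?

3rd

Day 21 falls in week ⌈21/7⌉ of the month.
Days 1–7 hold the 1st Wednesday, 8–14 the 2nd, 15–21 the 3rd, 22–28 the 4th, 29–31 the 5th.
21 is in the range for the 3rd.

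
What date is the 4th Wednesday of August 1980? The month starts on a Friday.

1980-08-27

August 1980 begins on a Friday, so the first Wednesday is August 6 (5 days later).
The 4th Wednesday is 3 weeks later: 6 + 21 = 27.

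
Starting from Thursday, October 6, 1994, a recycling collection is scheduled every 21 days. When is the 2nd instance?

The 2nd occurrence is 1 interval after the first: 1 × 21 = 21 days after October 6, 1994.
21 days later is October 27, 1994.

October 27, 1994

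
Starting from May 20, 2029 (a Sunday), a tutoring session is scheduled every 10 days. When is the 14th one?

The 14th occurrence is 13 intervals after the first: 13 × 10 = 130 days after May 20, 2029.
May has 31 days — 11 days to the end of May leaves 119.
June has 30 days (89 left).
July has 31 days (58 left).
August has 31 days (27 left).
27 days into September → September 27, 2029.

September 27, 2029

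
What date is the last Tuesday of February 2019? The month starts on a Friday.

February 26, 2019

February 2019 begins on a Friday, so the first Tuesday is February 5 (4 days later).
February 2019 has 28 days. Adding weeks: 5, 12, 19, 26 — the last one ≤ 28 is the 26th.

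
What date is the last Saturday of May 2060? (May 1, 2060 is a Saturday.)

May 29, 2060

May 2060 begins on a Saturday, so the first Saturday is May 1.
May 2060 has 31 days. Adding weeks: 1, 8, 15, 22, 29 — the last one ≤ 31 is the 29th.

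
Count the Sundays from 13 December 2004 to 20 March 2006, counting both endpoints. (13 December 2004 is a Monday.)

66

13 December 2004 is a Monday; the first Sunday on or after it is 19 December 2004 (6 days later).
From 19 December 2004 to 20 March 2006: 12 + 365 + 79 = 456 days (rest of 2004, 2005, to 20 March 2006 in 2006).
456 ÷ 7 = 65 full weeks with remainder 1, so 65 more Sundays after the first → 66.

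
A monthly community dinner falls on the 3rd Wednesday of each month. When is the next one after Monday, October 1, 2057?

October 17, 2057

October 2057 starts on a Monday; its first Wednesday is the 3rd, so the 3rd Wednesday is the 17th — October 17, 2057.
October 17, 2057 is after October 1, 2057, so that is the next one.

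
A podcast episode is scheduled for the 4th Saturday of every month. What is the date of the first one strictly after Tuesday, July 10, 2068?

July 2068 starts on a Sunday; its first Saturday is the 7th, so the 4th Saturday is the 28th — July 28, 2068.
July 28, 2068 is after July 10, 2068, so that is the next one.

July 28, 2068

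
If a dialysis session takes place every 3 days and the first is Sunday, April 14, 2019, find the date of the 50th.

September 8, 2019

The 50th occurrence is 49 intervals after the first: 49 × 3 = 147 days after April 14, 2019.
April has 30 days — 16 days to the end of April leaves 131.
May has 31 days (100 left).
June has 30 days (70 left).
July has 31 days (39 left).
August has 31 days (8 left).
8 days into September → September 8, 2019.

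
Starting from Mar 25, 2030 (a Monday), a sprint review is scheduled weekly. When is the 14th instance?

The 14th occurrence is 13 intervals after the first: 13 × 7 = 91 days after Mar 25, 2030.
Mar has 31 days — 6 days to the end of Mar leaves 85.
Apr has 30 days (55 left).
May has 31 days (24 left).
24 days into Jun → Jun 24, 2030.

Jun 24, 2030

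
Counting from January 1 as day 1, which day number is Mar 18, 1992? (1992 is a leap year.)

78

Days in months before Mar: 31 + 29 = 60.
Plus 18 days into Mar → day 78.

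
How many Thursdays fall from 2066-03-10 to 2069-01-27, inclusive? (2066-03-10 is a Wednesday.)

2066-03-10 is a Wednesday; the first Thursday on or after it is 2066-03-11 (1 day later).
From 2066-03-11 to 2069-01-27: 295 + 365 + 366 + 27 = 1053 days (rest of 2066, 2067, 2068, to 2069-01-27 in 2069).
1053 ÷ 7 = 150 full weeks with remainder 3, so 150 more Thursdays after the first → 151.

151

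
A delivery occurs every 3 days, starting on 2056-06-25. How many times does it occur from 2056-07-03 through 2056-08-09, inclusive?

Occurrences land 3·i days after 2056-06-25 for i = 0, 1, 2, …
2056-07-03 is 8 days after the start; 8 ÷ 3 = 2 remainder 2; since the remainder is 2, round up to i = 3. First occurrence in the window: #4 on 2056-07-04 (3×3 = 9 days in).
2056-08-09 is 45 days after the start; 45 ÷ 3 = 15 remainder 0. Last occurrence in the window: #16 on 2056-08-09.
Occurrences #4 through #16: 13 in total.

13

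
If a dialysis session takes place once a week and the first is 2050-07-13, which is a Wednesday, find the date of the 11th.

2050-09-21

The 11th occurrence is 10 intervals after the first: 10 × 7 = 70 days after 2050-07-13.
July has 31 days — 18 days to the end of July leaves 52.
August has 31 days (21 left).
21 days into September → 2050-09-21.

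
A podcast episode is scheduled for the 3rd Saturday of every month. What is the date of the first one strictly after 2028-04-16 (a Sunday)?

2028-05-20

April 2028 starts on a Saturday; its first Saturday is the 1st, so the 3rd Saturday is the 15th — 2028-04-15.
That is not after 2028-04-16, so look at May 2028.
May 2028 starts on a Monday; its first Saturday is the 6th, so the 3rd Saturday is the 20th — 2028-05-20.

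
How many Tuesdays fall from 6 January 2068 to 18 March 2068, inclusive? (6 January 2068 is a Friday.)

6 January 2068 is a Friday; the first Tuesday on or after it is 10 January 2068 (4 days later).
From 10 January 2068 to 18 March 2068: 21 + 29 + 18 = 68 days (rest of January, February, March).
68 ÷ 7 = 9 full weeks with remainder 5, so 9 more Tuesdays after the first → 10.

10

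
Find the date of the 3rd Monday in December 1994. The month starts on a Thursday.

December 1994 begins on a Thursday, so the first Monday is December 5 (4 days later).
The 3rd Monday is 2 weeks later: 5 + 14 = 19.

1994-12-19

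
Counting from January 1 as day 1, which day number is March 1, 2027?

Days in months before March: 31 + 28 = 59.
Plus 1 day into March → day 60.

60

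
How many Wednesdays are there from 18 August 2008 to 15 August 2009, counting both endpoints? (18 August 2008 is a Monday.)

52

18 August 2008 is a Monday; the first Wednesday on or after it is 20 August 2008 (2 days later).
From 20 August 2008 to 15 August 2009: 133 + 227 = 360 days (rest of 2008, to 15 August 2009 in 2009).
360 ÷ 7 = 51 full weeks with remainder 3, so 51 more Wednesdays after the first → 52.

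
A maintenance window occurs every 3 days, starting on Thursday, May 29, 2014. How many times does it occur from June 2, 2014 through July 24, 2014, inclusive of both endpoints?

Occurrences land 3·i days after May 29, 2014 for i = 0, 1, 2, …
June 2, 2014 is 4 days after the start; 4 ÷ 3 = 1 remainder 1; since the remainder is 1, round up to i = 2. First occurrence in the window: #3 on June 4, 2014 (2×3 = 6 days in).
July 24, 2014 is 56 days after the start; 56 ÷ 3 = 18 remainder 2. Last occurrence in the window: #19 on July 22, 2014.
Occurrences #3 through #19: 17 in total.

17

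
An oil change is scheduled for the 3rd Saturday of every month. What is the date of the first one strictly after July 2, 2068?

July 21, 2068

July 2068 starts on a Sunday; its first Saturday is the 7th, so the 3rd Saturday is the 21st — July 21, 2068.
July 21, 2068 is after July 2, 2068, so that is the next one.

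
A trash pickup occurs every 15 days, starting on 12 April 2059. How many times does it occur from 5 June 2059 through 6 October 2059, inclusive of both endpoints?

8

Occurrences land 15·i days after 12 April 2059 for i = 0, 1, 2, …
5 June 2059 is 54 days after the start; 54 ÷ 15 = 3 remainder 9; since the remainder is 9, round up to i = 4. First occurrence in the window: #5 on 11 June 2059 (4×15 = 60 days in).
6 October 2059 is 177 days after the start; 177 ÷ 15 = 11 remainder 12. Last occurrence in the window: #12 on 24 September 2059.
Occurrences #5 through #12: 8 in total.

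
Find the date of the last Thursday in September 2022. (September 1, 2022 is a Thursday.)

September 29, 2022

September 2022 begins on a Thursday, so the first Thursday is September 1.
September 2022 has 30 days. Adding weeks: 1, 8, 15, 22, 29 — the last one ≤ 30 is the 29th.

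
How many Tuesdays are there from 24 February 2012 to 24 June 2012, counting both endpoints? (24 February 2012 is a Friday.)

17

24 February 2012 is a Friday; the first Tuesday on or after it is 28 February 2012 (4 days later).
From 28 February 2012 to 24 June 2012: 1 + 31 + 30 + 31 + 24 = 117 days (rest of February, March, April, May, June).
117 ÷ 7 = 16 full weeks with remainder 5, so 16 more Tuesdays after the first → 17.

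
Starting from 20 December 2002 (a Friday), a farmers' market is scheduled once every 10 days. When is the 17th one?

The 17th occurrence is 16 intervals after the first: 16 × 10 = 160 days after 20 December 2002.
December has 31 days — 11 days to the end of December leaves 149.
January has 31 days (118 left).
February has 28 days (90 left).
March has 31 days (59 left).
April has 30 days (29 left).
29 days into May → 29 May 2003.

29 May 2003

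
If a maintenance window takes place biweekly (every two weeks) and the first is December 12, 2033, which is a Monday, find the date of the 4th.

January 23, 2034

The 4th occurrence is 3 intervals after the first: 3 × 14 = 42 days after December 12, 2033.
December has 31 days — 19 days to the end of December leaves 23.
23 days into January → January 23, 2034.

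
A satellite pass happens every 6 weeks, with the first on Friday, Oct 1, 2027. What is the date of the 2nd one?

The 2nd occurrence is 1 interval after the first: 1 × 42 = 42 days after Oct 1, 2027.
Oct has 31 days — 30 days to the end of Oct leaves 12.
12 days into Nov → Nov 12, 2027.

Nov 12, 2027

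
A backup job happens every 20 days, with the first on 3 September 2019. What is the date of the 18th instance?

The 18th occurrence is 17 intervals after the first: 17 × 20 = 340 days after 3 September 2019.
September has 30 days — 27 days to the end of September leaves 313.
October has 31 days (282 left).
November has 30 days (252 left).
December has 31 days (221 left).
January has 31 days (190 left).
February has 29 days (161 left).
March has 31 days (130 left).
April has 30 days (100 left).
May has 31 days (69 left).
June has 30 days (39 left).
July has 31 days (8 left).
8 days into August → 8 August 2020.

8 August 2020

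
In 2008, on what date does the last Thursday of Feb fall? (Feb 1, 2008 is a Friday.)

Feb 28, 2008

Feb 2008 begins on a Friday, so the first Thursday is Feb 7 (6 days later).
Feb 2008 has 29 days. Adding weeks: 7, 14, 21, 28 — the last one ≤ 29 is the 28th.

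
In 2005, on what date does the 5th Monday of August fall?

29 August 2005

The first Monday of August 2005 is August 1.
The 5th Monday is 4 weeks later: 1 + 28 = 29.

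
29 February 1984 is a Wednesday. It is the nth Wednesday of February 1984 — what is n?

Day 29 falls in week ⌈29/7⌉ of the month.
Days 1–7 hold the 1st Wednesday, 8–14 the 2nd, 15–21 the 3rd, 22–28 the 4th, 29–31 the 5th.
29 is in the range for the 5th.

5th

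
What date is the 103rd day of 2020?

12 April 2020

January has 31 days (103 − 31 = 72 remain).
February has 29 days (72 − 29 = 43 remain).
March has 31 days (43 − 31 = 12 remain).
12 into April → April 12.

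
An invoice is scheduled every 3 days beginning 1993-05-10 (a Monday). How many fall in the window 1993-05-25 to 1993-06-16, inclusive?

8

Occurrences land 3·i days after 1993-05-10 for i = 0, 1, 2, …
1993-05-25 is 15 days after the start; 15 ÷ 3 = 5 remainder 0. First occurrence in the window: #6 on 1993-05-25 (5×3 = 15 days in).
1993-06-16 is 37 days after the start; 37 ÷ 3 = 12 remainder 1. Last occurrence in the window: #13 on 1993-06-15.
Occurrences #6 through #13: 8 in total.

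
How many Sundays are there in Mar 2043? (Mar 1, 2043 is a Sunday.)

5

Mar 1, 2043 is a Sunday; the first Sunday on or after it is Mar 1, 2043.
From Mar 1, 2043 to Mar 31, 2043 is 31 − 1 = 30 days.
30 ÷ 7 = 4 full weeks with remainder 2, so 4 more Sundays after the first → 5.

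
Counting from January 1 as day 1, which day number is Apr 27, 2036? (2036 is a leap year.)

118

Days in months before Apr: 31 + 29 + 31 = 91.
Plus 27 days into Apr → day 118.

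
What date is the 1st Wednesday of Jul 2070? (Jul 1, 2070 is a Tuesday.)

Jul 2070 begins on a Tuesday, so the first Wednesday is Jul 2 (1 day later).

Jul 2, 2070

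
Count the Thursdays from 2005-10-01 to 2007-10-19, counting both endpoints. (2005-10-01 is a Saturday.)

107

2005-10-01 is a Saturday; the first Thursday on or after it is 2005-10-06 (5 days later).
From 2005-10-06 to 2007-10-19: 86 + 365 + 292 = 743 days (rest of 2005, 2006, to 2007-10-19 in 2007).
743 ÷ 7 = 106 full weeks with remainder 1, so 106 more Thursdays after the first → 107.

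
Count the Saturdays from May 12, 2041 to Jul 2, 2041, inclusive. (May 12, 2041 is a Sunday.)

7

May 12, 2041 is a Sunday; the first Saturday on or after it is May 18, 2041 (6 days later).
From May 18, 2041 to Jul 2, 2041: 13 + 30 + 2 = 45 days (rest of May, Jun, Jul).
45 ÷ 7 = 6 full weeks with remainder 3, so 6 more Saturdays after the first → 7.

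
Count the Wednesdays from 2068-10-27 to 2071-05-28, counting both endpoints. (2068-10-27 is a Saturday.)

135

2068-10-27 is a Saturday; the first Wednesday on or after it is 2068-10-31 (4 days later).
From 2068-10-31 to 2071-05-28: 61 + 365 + 365 + 148 = 939 days (rest of 2068, 2069, 2070, to 2071-05-28 in 2071).
939 ÷ 7 = 134 full weeks with remainder 1, so 134 more Wednesdays after the first → 135.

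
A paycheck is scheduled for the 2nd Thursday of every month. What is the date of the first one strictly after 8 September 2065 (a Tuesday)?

September 2065 starts on a Tuesday; its first Thursday is the 3rd, so the 2nd Thursday is the 10th — 10 September 2065.
10 September 2065 is after 8 September 2065, so that is the next one.

10 September 2065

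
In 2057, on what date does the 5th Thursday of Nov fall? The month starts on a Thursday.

Nov 29, 2057

Nov 2057 begins on a Thursday, so the first Thursday is Nov 1.
The 5th Thursday is 4 weeks later: 1 + 28 = 29.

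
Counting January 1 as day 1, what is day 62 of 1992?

1992-03-02

January has 31 days (62 − 31 = 31 remain).
February has 29 days (31 − 29 = 2 remain).
2 into March → March 2.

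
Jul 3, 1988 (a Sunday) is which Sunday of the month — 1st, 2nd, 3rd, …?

Day 3 falls in week ⌈3/7⌉ of the month.
Days 1–7 hold the 1st Sunday, 8–14 the 2nd, 15–21 the 3rd, 22–28 the 4th, 29–31 the 5th.
3 is in the range for the 1st.

1st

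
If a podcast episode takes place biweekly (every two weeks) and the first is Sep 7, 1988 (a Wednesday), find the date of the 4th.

The 4th occurrence is 3 intervals after the first: 3 × 14 = 42 days after Sep 7, 1988.
Sep has 30 days — 23 days to the end of Sep leaves 19.
19 days into Oct → Oct 19, 1988.

Oct 19, 1988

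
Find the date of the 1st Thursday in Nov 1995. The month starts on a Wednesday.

Nov 1995 begins on a Wednesday, so the first Thursday is Nov 2 (1 day later).

Nov 2, 1995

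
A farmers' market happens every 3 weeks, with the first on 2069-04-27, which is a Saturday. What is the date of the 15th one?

2070-02-15

The 15th occurrence is 14 intervals after the first: 14 × 21 = 294 days after 2069-04-27.
April has 30 days — 3 days to the end of April leaves 291.
May has 31 days (260 left).
June has 30 days (230 left).
July has 31 days (199 left).
August has 31 days (168 left).
September has 30 days (138 left).
October has 31 days (107 left).
November has 30 days (77 left).
December has 31 days (46 left).
January has 31 days (15 left).
15 days into February → 2070-02-15.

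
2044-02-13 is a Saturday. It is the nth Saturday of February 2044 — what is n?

2nd

Day 13 falls in week ⌈13/7⌉ of the month.
Days 1–7 hold the 1st Saturday, 8–14 the 2nd, 15–21 the 3rd, 22–28 the 4th, 29–31 the 5th.
13 is in the range for the 2nd.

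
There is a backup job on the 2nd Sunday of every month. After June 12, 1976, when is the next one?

June 13, 1976

June 1976 starts on a Tuesday; its first Sunday is the 6th, so the 2nd Sunday is the 13th — June 13, 1976.
June 13, 1976 is after June 12, 1976, so that is the next one.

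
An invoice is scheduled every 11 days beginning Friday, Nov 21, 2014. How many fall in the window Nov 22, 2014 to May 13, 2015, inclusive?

15

Occurrences land 11·i days after Nov 21, 2014 for i = 0, 1, 2, …
Nov 22, 2014 is 1 day after the start; 1 ÷ 11 = 0 remainder 1; since the remainder is 1, round up to i = 1. First occurrence in the window: #2 on Dec 2, 2014 (1×11 = 11 days in).
May 13, 2015 is 173 days after the start; 173 ÷ 11 = 15 remainder 8. Last occurrence in the window: #16 on May 5, 2015.
Occurrences #2 through #16: 15 in total.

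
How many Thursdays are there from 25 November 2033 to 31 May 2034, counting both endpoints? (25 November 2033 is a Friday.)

25 November 2033 is a Friday; the first Thursday on or after it is 1 December 2033 (6 days later).
From 1 December 2033 to 31 May 2034: 30 + 31 + 28 + 31 + 30 + 31 = 181 days (rest of December, January, February, March, April, May).
181 ÷ 7 = 25 full weeks with remainder 6, so 25 more Thursdays after the first → 26.

26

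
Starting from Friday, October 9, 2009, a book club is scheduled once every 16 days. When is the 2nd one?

October 25, 2009

The 2nd occurrence is 1 interval after the first: 1 × 16 = 16 days after October 9, 2009.
16 days later is October 25, 2009.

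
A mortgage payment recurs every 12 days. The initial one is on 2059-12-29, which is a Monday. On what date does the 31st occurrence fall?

The 31st occurrence is 30 intervals after the first: 30 × 12 = 360 days after 2059-12-29.
December has 31 days — 2 days to the end of December leaves 358.
January has 31 days (327 left).
February has 29 days (298 left).
March has 31 days (267 left).
April has 30 days (237 left).
May has 31 days (206 left).
June has 30 days (176 left).
July has 31 days (145 left).
August has 31 days (114 left).
September has 30 days (84 left).
October has 31 days (53 left).
November has 30 days (23 left).
23 days into December → 2060-12-23.

2060-12-23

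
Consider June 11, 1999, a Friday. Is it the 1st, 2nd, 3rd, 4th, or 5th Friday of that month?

Day 11 falls in week ⌈11/7⌉ of the month.
Days 1–7 hold the 1st Friday, 8–14 the 2nd, 15–21 the 3rd, 22–28 the 4th, 29–31 the 5th.
11 is in the range for the 2nd.

2nd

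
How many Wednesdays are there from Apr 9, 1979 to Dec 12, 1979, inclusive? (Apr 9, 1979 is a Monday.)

36

Apr 9, 1979 is a Monday; the first Wednesday on or after it is Apr 11, 1979 (2 days later).
From Apr 11, 1979 to Dec 12, 1979: 19 + 31 + 30 + 31 + 31 + 30 + 31 + 30 + 12 = 245 days (rest of Apr, May, Jun, Jul, Aug, Sep, Oct, Nov, Dec).
245 ÷ 7 = 35 full weeks with remainder 0, so 35 more Wednesdays after the first → 36.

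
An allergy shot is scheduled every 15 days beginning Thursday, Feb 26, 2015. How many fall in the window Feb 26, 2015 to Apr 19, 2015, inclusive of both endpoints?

Occurrences land 15·i days after Feb 26, 2015 for i = 0, 1, 2, …
The window opens on the start date, so the first occurrence inside is #1 on Feb 26, 2015.
Apr 19, 2015 is 52 days after the start; 52 ÷ 15 = 3 remainder 7. Last occurrence in the window: #4 on Apr 12, 2015.
Occurrences #1 through #4: 4 in total.

4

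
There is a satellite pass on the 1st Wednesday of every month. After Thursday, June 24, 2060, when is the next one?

July 7, 2060

June 2060 starts on a Tuesday, so its 1st Wednesday is June 2, 2060 (1 day in).
That is not after June 24, 2060, so look at July 2060.
July 2060 starts on a Thursday, so its 1st Wednesday is July 7, 2060 (6 days in).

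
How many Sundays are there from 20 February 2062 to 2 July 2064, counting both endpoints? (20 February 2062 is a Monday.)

20 February 2062 is a Monday; the first Sunday on or after it is 26 February 2062 (6 days later).
From 26 February 2062 to 2 July 2064: 308 + 365 + 184 = 857 days (rest of 2062, 2063, to 2 July 2064 in 2064).
857 ÷ 7 = 122 full weeks with remainder 3, so 122 more Sundays after the first → 123.

123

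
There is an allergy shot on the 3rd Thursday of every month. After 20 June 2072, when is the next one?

June 2072 starts on a Wednesday; its first Thursday is the 2nd, so the 3rd Thursday is the 16th — 16 June 2072.
That is not after 20 June 2072, so look at July 2072.
July 2072 starts on a Friday; its first Thursday is the 7th, so the 3rd Thursday is the 21st — 21 July 2072.

21 July 2072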